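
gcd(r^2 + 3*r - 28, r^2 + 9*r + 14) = r + 7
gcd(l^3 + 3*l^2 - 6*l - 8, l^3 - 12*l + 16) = l^2 + 2*l - 8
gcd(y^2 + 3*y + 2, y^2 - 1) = y + 1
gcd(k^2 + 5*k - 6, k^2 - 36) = k + 6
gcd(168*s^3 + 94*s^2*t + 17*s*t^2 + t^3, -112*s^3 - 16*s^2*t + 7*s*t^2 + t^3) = 28*s^2 + 11*s*t + t^2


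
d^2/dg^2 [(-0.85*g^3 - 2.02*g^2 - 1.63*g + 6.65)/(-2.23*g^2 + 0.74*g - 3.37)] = (11.033712*g^3 - 302.220102*g^2 + 50.265492*g + 146.679414)/(11.089567*g^6 - 11.039838*g^5 + 53.939463*g^4 - 33.772268*g^3 + 81.513897*g^2 - 25.212318*g + 38.272753)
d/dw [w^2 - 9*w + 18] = 2*w - 9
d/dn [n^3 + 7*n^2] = n*(3*n + 14)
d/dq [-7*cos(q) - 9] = 7*sin(q)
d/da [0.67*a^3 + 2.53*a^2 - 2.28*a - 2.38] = 2.01*a^2 + 5.06*a - 2.28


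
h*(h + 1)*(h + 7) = h^3 + 8*h^2 + 7*h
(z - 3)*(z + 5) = z^2 + 2*z - 15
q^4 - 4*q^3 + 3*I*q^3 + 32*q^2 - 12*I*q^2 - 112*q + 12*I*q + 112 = (q - 2)^2*(q - 4*I)*(q + 7*I)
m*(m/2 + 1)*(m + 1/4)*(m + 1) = m^4/2 + 13*m^3/8 + 11*m^2/8 + m/4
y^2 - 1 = (y - 1)*(y + 1)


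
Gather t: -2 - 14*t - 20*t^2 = -20*t^2 - 14*t - 2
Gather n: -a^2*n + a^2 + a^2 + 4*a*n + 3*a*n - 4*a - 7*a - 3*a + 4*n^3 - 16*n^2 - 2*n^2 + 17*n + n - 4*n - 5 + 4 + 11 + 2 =2*a^2 - 14*a + 4*n^3 - 18*n^2 + n*(-a^2 + 7*a + 14) + 12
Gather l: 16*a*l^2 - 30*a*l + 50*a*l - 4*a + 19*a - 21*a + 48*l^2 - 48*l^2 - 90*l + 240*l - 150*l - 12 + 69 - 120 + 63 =16*a*l^2 + 20*a*l - 6*a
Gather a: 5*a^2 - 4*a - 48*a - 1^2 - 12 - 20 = 5*a^2 - 52*a - 33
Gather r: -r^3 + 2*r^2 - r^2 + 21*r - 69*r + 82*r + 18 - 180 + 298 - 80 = -r^3 + r^2 + 34*r + 56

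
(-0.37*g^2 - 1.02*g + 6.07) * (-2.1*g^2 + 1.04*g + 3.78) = 0.777*g^4 + 1.7572*g^3 - 15.2064*g^2 + 2.4572*g + 22.9446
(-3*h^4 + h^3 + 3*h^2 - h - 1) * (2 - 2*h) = 6*h^5 - 8*h^4 - 4*h^3 + 8*h^2 - 2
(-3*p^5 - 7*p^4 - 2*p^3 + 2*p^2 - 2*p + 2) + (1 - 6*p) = -3*p^5 - 7*p^4 - 2*p^3 + 2*p^2 - 8*p + 3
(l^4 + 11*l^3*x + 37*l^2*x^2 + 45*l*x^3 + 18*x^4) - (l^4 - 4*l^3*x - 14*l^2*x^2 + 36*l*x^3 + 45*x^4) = 15*l^3*x + 51*l^2*x^2 + 9*l*x^3 - 27*x^4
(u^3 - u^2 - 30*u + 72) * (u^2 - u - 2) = u^5 - 2*u^4 - 31*u^3 + 104*u^2 - 12*u - 144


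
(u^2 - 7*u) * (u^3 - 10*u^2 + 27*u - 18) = u^5 - 17*u^4 + 97*u^3 - 207*u^2 + 126*u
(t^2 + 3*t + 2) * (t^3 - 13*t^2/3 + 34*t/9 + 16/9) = t^5 - 4*t^4/3 - 65*t^3/9 + 40*t^2/9 + 116*t/9 + 32/9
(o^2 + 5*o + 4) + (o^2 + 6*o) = 2*o^2 + 11*o + 4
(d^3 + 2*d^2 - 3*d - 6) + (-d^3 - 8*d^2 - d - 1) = -6*d^2 - 4*d - 7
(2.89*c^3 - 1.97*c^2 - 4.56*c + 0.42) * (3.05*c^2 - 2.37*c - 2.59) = 8.8145*c^5 - 12.8578*c^4 - 16.7242*c^3 + 17.1905*c^2 + 10.815*c - 1.0878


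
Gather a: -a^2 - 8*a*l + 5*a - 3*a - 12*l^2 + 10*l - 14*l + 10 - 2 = -a^2 + a*(2 - 8*l) - 12*l^2 - 4*l + 8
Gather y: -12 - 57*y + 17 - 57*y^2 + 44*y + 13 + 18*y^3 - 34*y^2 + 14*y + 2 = 18*y^3 - 91*y^2 + y + 20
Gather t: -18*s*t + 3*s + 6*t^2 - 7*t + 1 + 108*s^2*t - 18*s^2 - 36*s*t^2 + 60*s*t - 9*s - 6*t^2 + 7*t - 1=-18*s^2 - 36*s*t^2 - 6*s + t*(108*s^2 + 42*s)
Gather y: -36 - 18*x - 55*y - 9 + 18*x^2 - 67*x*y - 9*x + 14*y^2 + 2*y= 18*x^2 - 27*x + 14*y^2 + y*(-67*x - 53) - 45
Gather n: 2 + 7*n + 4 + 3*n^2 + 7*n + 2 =3*n^2 + 14*n + 8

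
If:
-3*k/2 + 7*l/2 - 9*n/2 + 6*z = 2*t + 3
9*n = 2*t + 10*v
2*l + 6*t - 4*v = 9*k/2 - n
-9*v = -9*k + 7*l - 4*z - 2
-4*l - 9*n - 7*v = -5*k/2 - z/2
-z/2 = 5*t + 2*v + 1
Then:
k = 248/26463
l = 35756/79389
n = -10286/79389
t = -13957/79389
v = -6466/79389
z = 6656/79389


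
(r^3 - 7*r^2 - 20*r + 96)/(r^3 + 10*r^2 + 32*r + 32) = (r^2 - 11*r + 24)/(r^2 + 6*r + 8)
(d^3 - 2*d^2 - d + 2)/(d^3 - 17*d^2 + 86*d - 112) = (d^2 - 1)/(d^2 - 15*d + 56)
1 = 1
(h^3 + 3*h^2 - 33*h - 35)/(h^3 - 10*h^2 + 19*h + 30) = (h + 7)/(h - 6)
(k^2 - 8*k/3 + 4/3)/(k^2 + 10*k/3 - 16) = (3*k^2 - 8*k + 4)/(3*k^2 + 10*k - 48)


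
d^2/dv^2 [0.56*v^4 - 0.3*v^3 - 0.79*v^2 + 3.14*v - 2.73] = 6.72*v^2 - 1.8*v - 1.58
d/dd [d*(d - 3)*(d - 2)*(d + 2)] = 4*d^3 - 9*d^2 - 8*d + 12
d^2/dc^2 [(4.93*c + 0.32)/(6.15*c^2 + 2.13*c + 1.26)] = ((4.93*c + 0.32)*(12.3*c + 2.13)*(24.6*c + 4.26) - (181.917*c + 24.9378)*(6.15*c^2 + 2.13*c + 1.26))/(6.15*c^2 + 2.13*c + 1.26)^3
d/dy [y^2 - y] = 2*y - 1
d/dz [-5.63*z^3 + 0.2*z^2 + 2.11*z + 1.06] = -16.89*z^2 + 0.4*z + 2.11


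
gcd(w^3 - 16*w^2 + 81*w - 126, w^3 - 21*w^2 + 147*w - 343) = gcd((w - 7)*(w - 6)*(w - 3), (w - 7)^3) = w - 7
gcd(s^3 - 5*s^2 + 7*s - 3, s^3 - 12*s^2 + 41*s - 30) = s - 1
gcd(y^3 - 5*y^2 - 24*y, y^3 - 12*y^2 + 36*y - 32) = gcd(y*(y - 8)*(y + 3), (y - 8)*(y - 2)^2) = y - 8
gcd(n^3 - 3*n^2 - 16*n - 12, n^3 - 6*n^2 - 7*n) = n + 1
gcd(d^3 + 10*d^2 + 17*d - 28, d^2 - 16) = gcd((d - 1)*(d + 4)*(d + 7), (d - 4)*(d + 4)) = d + 4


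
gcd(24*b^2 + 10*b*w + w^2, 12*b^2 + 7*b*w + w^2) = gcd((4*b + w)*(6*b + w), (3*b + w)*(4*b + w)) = 4*b + w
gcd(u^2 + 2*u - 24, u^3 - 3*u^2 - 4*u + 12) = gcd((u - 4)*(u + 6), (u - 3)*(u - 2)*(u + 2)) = 1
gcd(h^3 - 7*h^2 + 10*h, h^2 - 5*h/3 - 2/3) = h - 2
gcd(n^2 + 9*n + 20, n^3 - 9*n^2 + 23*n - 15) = 1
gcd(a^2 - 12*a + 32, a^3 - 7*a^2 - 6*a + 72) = a - 4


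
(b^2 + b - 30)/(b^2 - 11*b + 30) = (b + 6)/(b - 6)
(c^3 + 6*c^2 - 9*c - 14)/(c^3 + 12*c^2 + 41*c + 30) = (c^2 + 5*c - 14)/(c^2 + 11*c + 30)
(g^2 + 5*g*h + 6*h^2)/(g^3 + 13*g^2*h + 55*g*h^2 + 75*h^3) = (g + 2*h)/(g^2 + 10*g*h + 25*h^2)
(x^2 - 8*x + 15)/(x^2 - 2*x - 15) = (x - 3)/(x + 3)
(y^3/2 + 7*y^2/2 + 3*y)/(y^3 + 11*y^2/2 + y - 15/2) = y*(y^2 + 7*y + 6)/(2*y^3 + 11*y^2 + 2*y - 15)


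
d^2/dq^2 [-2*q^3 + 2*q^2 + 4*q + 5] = 4 - 12*q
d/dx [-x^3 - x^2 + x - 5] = -3*x^2 - 2*x + 1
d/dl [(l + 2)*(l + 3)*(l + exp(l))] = (l + 2)*(l + 3)*(exp(l) + 1) + (l + 2)*(l + exp(l)) + (l + 3)*(l + exp(l))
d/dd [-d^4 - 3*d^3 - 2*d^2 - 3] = d*(-4*d^2 - 9*d - 4)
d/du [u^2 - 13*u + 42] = 2*u - 13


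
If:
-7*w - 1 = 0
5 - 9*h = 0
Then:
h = 5/9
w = -1/7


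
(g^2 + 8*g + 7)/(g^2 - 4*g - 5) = (g + 7)/(g - 5)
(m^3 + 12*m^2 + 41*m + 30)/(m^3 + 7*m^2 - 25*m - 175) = (m^2 + 7*m + 6)/(m^2 + 2*m - 35)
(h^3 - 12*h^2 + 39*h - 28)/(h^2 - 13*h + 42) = (h^2 - 5*h + 4)/(h - 6)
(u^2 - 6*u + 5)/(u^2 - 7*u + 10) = (u - 1)/(u - 2)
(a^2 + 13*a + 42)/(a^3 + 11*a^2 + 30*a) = (a + 7)/(a*(a + 5))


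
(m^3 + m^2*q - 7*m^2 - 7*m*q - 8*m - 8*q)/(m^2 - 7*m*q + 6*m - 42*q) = (m^3 + m^2*q - 7*m^2 - 7*m*q - 8*m - 8*q)/(m^2 - 7*m*q + 6*m - 42*q)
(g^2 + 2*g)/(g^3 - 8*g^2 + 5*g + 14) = g*(g + 2)/(g^3 - 8*g^2 + 5*g + 14)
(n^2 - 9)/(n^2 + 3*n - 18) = (n + 3)/(n + 6)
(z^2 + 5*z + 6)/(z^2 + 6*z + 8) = (z + 3)/(z + 4)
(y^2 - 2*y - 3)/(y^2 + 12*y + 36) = (y^2 - 2*y - 3)/(y^2 + 12*y + 36)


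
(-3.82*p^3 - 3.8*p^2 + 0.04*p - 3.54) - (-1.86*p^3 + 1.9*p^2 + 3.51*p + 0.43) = -1.96*p^3 - 5.7*p^2 - 3.47*p - 3.97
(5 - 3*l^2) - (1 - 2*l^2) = 4 - l^2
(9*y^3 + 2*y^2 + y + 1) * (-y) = -9*y^4 - 2*y^3 - y^2 - y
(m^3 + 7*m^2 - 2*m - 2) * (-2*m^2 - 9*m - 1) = -2*m^5 - 23*m^4 - 60*m^3 + 15*m^2 + 20*m + 2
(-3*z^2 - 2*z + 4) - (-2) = -3*z^2 - 2*z + 6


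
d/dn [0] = 0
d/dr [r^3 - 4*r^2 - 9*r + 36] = 3*r^2 - 8*r - 9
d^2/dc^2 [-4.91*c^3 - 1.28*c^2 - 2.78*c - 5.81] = -29.46*c - 2.56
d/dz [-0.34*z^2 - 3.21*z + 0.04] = -0.68*z - 3.21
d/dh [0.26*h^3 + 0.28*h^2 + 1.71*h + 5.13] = 0.78*h^2 + 0.56*h + 1.71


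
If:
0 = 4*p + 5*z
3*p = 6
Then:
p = 2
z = -8/5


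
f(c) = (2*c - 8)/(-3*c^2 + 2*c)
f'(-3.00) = 0.20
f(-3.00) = 0.42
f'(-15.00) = 0.00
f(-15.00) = 0.05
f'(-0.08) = 619.02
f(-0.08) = 45.54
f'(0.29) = 24.07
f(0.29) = -22.64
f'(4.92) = -0.02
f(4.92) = -0.03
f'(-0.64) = 7.81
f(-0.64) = 3.70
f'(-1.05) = 2.50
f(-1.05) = 1.87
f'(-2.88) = 0.22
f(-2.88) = 0.45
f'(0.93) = -43.44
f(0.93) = 8.36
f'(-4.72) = 0.06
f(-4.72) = 0.23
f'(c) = (2*c - 8)*(6*c - 2)/(-3*c^2 + 2*c)^2 + 2/(-3*c^2 + 2*c)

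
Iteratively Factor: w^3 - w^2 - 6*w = (w - 3)*(w^2 + 2*w) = (w - 3)*(w + 2)*(w)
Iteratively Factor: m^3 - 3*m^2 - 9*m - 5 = (m - 5)*(m^2 + 2*m + 1) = (m - 5)*(m + 1)*(m + 1)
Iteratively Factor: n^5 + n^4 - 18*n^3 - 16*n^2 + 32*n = (n - 1)*(n^4 + 2*n^3 - 16*n^2 - 32*n) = (n - 4)*(n - 1)*(n^3 + 6*n^2 + 8*n) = (n - 4)*(n - 1)*(n + 2)*(n^2 + 4*n) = n*(n - 4)*(n - 1)*(n + 2)*(n + 4)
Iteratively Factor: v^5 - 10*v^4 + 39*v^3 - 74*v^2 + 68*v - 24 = (v - 2)*(v^4 - 8*v^3 + 23*v^2 - 28*v + 12) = (v - 2)^2*(v^3 - 6*v^2 + 11*v - 6) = (v - 2)^3*(v^2 - 4*v + 3) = (v - 3)*(v - 2)^3*(v - 1)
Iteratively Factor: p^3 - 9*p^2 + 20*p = (p - 5)*(p^2 - 4*p) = (p - 5)*(p - 4)*(p)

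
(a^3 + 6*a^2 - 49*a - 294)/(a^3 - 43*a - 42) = (a + 7)/(a + 1)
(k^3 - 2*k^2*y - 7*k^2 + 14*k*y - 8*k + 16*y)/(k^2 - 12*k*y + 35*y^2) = (k^3 - 2*k^2*y - 7*k^2 + 14*k*y - 8*k + 16*y)/(k^2 - 12*k*y + 35*y^2)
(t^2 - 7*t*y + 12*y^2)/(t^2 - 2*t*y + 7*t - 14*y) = (t^2 - 7*t*y + 12*y^2)/(t^2 - 2*t*y + 7*t - 14*y)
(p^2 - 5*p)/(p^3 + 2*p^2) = (p - 5)/(p*(p + 2))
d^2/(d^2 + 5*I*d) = d/(d + 5*I)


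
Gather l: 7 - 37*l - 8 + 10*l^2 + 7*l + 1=10*l^2 - 30*l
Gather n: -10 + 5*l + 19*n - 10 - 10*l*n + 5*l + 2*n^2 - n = 10*l + 2*n^2 + n*(18 - 10*l) - 20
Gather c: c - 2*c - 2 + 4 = 2 - c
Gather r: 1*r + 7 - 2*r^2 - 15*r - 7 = -2*r^2 - 14*r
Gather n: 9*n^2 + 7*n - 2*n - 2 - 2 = 9*n^2 + 5*n - 4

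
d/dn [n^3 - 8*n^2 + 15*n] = 3*n^2 - 16*n + 15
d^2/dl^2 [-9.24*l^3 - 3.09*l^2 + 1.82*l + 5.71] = -55.44*l - 6.18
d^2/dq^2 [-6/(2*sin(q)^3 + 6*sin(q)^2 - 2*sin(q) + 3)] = 12*((-2*sin(q)*cos(q)^2 - 6*cos(q)^2 + 9)*(sin(q) + 9*sin(3*q) + 24*cos(2*q))/4 - 4*(3*sin(q)^2 + 6*sin(q) - 1)^2*cos(q)^2)/(-2*sin(q)*cos(q)^2 - 6*cos(q)^2 + 9)^3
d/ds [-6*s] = -6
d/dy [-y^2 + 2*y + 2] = 2 - 2*y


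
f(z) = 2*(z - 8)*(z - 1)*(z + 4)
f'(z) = 2*(z - 8)*(z - 1) + 2*(z - 8)*(z + 4) + 2*(z - 1)*(z + 4)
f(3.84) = -185.25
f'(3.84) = -44.33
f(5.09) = -216.38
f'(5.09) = -2.35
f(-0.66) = 96.03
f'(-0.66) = -40.19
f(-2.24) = 116.79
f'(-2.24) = 18.91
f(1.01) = -0.70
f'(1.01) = -70.08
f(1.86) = -61.89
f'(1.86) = -72.44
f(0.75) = 17.22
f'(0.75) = -67.62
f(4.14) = -197.32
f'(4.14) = -35.96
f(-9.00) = -1700.00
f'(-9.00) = 610.00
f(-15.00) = -8096.00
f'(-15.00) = 1594.00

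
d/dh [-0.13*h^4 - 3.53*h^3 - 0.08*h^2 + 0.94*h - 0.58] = -0.52*h^3 - 10.59*h^2 - 0.16*h + 0.94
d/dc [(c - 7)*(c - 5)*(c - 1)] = 3*c^2 - 26*c + 47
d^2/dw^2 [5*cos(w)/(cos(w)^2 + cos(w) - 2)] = 5*(2*(2*cos(w) + 1)^2*sin(w)^2*cos(w) - (cos(w)^2 + cos(w) - 2)^2*cos(w) + (cos(w)^2 + cos(w) - 2)*(3*cos(2*w) + 4*cos(3*w) - 1)/2)/(cos(w)^2 + cos(w) - 2)^3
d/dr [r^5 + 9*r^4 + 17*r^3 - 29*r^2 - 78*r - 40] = 5*r^4 + 36*r^3 + 51*r^2 - 58*r - 78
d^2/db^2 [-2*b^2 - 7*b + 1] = -4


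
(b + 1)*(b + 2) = b^2 + 3*b + 2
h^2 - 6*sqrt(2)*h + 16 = (h - 4*sqrt(2))*(h - 2*sqrt(2))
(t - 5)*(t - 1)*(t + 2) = t^3 - 4*t^2 - 7*t + 10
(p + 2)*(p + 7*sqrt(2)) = p^2 + 2*p + 7*sqrt(2)*p + 14*sqrt(2)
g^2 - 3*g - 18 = (g - 6)*(g + 3)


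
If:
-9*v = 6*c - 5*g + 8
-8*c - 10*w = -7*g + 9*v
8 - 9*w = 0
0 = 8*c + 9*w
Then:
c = -1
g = -5/9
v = -43/81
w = 8/9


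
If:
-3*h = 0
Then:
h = 0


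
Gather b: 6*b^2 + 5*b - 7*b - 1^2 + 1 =6*b^2 - 2*b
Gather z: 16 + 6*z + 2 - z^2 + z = -z^2 + 7*z + 18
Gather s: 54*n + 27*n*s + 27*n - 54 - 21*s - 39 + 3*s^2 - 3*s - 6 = 81*n + 3*s^2 + s*(27*n - 24) - 99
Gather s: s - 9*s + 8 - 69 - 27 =-8*s - 88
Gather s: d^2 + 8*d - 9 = d^2 + 8*d - 9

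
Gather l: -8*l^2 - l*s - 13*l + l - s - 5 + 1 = -8*l^2 + l*(-s - 12) - s - 4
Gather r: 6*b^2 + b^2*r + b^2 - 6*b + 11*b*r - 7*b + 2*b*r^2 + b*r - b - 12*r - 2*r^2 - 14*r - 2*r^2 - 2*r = 7*b^2 - 14*b + r^2*(2*b - 4) + r*(b^2 + 12*b - 28)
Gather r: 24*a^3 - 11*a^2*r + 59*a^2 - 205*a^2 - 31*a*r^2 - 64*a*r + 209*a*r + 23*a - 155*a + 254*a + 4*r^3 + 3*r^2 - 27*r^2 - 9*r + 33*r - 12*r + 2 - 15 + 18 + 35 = 24*a^3 - 146*a^2 + 122*a + 4*r^3 + r^2*(-31*a - 24) + r*(-11*a^2 + 145*a + 12) + 40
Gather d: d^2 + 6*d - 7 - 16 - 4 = d^2 + 6*d - 27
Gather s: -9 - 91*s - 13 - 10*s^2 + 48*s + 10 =-10*s^2 - 43*s - 12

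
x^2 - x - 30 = (x - 6)*(x + 5)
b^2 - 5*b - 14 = (b - 7)*(b + 2)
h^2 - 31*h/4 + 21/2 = (h - 6)*(h - 7/4)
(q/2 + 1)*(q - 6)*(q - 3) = q^3/2 - 7*q^2/2 + 18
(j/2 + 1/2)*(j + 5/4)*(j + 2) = j^3/2 + 17*j^2/8 + 23*j/8 + 5/4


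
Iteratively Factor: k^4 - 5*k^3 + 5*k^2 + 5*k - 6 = (k - 1)*(k^3 - 4*k^2 + k + 6) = (k - 1)*(k + 1)*(k^2 - 5*k + 6) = (k - 3)*(k - 1)*(k + 1)*(k - 2)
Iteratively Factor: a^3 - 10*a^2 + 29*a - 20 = (a - 1)*(a^2 - 9*a + 20) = (a - 5)*(a - 1)*(a - 4)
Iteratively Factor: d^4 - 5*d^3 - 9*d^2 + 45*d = (d - 3)*(d^3 - 2*d^2 - 15*d) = d*(d - 3)*(d^2 - 2*d - 15) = d*(d - 5)*(d - 3)*(d + 3)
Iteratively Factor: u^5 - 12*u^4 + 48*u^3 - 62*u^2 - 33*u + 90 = (u - 2)*(u^4 - 10*u^3 + 28*u^2 - 6*u - 45) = (u - 3)*(u - 2)*(u^3 - 7*u^2 + 7*u + 15) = (u - 3)^2*(u - 2)*(u^2 - 4*u - 5) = (u - 5)*(u - 3)^2*(u - 2)*(u + 1)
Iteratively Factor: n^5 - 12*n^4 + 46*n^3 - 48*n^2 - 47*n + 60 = (n - 3)*(n^4 - 9*n^3 + 19*n^2 + 9*n - 20) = (n - 4)*(n - 3)*(n^3 - 5*n^2 - n + 5) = (n - 5)*(n - 4)*(n - 3)*(n^2 - 1) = (n - 5)*(n - 4)*(n - 3)*(n - 1)*(n + 1)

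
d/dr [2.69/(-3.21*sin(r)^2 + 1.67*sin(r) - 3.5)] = (17.2698*sin(r) - 4.4923)*cos(r)/(3.21*sin(r)^2 - 1.67*sin(r) + 3.5)^2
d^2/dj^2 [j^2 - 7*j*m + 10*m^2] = 2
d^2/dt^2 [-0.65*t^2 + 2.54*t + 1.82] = -1.30000000000000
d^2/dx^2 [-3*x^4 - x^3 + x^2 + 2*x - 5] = -36*x^2 - 6*x + 2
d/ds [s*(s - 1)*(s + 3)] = 3*s^2 + 4*s - 3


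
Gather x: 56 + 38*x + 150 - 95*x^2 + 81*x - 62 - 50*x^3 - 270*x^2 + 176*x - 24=-50*x^3 - 365*x^2 + 295*x + 120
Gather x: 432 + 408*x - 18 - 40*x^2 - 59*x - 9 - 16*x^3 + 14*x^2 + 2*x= -16*x^3 - 26*x^2 + 351*x + 405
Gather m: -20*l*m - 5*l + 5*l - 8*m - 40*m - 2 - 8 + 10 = m*(-20*l - 48)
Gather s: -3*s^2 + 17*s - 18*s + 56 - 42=-3*s^2 - s + 14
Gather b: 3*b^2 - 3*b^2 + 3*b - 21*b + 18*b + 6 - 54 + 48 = 0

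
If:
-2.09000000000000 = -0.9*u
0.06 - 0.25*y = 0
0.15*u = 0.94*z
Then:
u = 2.32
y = 0.24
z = 0.37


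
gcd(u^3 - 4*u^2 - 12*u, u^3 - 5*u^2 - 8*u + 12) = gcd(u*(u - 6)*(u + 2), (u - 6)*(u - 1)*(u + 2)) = u^2 - 4*u - 12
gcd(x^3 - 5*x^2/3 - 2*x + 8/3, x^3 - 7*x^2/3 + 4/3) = x^2 - 3*x + 2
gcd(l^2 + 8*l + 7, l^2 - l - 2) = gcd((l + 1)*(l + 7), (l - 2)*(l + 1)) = l + 1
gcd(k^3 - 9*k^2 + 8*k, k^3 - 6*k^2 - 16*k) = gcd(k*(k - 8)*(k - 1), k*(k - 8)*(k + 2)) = k^2 - 8*k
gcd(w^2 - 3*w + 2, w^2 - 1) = w - 1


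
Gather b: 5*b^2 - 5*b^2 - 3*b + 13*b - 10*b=0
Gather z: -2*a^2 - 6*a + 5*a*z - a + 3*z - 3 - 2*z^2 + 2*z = -2*a^2 - 7*a - 2*z^2 + z*(5*a + 5) - 3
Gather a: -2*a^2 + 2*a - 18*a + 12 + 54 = -2*a^2 - 16*a + 66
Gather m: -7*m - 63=-7*m - 63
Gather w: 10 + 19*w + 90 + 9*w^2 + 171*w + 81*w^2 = 90*w^2 + 190*w + 100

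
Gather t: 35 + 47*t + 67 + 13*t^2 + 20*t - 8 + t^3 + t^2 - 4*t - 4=t^3 + 14*t^2 + 63*t + 90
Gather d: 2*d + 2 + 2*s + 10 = 2*d + 2*s + 12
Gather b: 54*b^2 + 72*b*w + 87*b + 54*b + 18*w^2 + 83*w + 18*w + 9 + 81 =54*b^2 + b*(72*w + 141) + 18*w^2 + 101*w + 90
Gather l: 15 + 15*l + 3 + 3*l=18*l + 18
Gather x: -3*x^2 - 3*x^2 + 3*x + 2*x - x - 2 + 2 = -6*x^2 + 4*x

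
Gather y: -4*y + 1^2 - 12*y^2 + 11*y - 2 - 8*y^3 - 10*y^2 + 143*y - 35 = -8*y^3 - 22*y^2 + 150*y - 36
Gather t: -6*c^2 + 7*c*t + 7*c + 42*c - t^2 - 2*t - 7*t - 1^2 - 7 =-6*c^2 + 49*c - t^2 + t*(7*c - 9) - 8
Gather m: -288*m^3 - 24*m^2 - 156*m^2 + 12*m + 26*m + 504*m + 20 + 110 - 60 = -288*m^3 - 180*m^2 + 542*m + 70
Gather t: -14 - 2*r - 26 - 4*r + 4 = -6*r - 36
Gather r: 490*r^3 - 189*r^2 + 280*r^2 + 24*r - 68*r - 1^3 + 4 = 490*r^3 + 91*r^2 - 44*r + 3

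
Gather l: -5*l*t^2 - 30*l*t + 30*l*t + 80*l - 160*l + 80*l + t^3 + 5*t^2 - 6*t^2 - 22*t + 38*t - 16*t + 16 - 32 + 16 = -5*l*t^2 + t^3 - t^2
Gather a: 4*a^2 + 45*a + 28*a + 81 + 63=4*a^2 + 73*a + 144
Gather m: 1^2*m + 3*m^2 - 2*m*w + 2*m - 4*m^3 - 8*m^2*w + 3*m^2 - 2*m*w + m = -4*m^3 + m^2*(6 - 8*w) + m*(4 - 4*w)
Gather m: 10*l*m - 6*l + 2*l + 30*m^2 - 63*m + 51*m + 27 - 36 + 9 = -4*l + 30*m^2 + m*(10*l - 12)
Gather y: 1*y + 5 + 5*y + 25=6*y + 30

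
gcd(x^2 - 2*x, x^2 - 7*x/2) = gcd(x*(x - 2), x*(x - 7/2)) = x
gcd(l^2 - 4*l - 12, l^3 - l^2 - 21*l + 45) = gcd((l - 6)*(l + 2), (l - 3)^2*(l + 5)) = 1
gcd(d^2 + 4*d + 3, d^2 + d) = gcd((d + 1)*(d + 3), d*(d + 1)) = d + 1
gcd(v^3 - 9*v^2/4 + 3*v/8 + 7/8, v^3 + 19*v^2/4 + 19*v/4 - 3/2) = 1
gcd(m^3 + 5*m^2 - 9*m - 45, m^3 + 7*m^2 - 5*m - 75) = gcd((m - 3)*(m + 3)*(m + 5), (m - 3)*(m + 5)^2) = m^2 + 2*m - 15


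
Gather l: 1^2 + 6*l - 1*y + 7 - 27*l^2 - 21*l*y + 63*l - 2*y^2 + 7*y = -27*l^2 + l*(69 - 21*y) - 2*y^2 + 6*y + 8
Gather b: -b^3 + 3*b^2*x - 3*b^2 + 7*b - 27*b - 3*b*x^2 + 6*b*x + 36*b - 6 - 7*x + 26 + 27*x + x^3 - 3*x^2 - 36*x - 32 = -b^3 + b^2*(3*x - 3) + b*(-3*x^2 + 6*x + 16) + x^3 - 3*x^2 - 16*x - 12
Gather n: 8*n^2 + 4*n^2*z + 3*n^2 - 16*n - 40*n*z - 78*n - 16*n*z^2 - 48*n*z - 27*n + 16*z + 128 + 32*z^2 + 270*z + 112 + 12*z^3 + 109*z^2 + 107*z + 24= n^2*(4*z + 11) + n*(-16*z^2 - 88*z - 121) + 12*z^3 + 141*z^2 + 393*z + 264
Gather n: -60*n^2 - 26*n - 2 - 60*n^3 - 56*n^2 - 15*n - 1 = -60*n^3 - 116*n^2 - 41*n - 3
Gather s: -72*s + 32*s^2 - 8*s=32*s^2 - 80*s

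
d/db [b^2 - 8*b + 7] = 2*b - 8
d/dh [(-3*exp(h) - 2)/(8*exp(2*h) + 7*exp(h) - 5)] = (24*exp(2*h) + 32*exp(h) + 29)*exp(h)/(64*exp(4*h) + 112*exp(3*h) - 31*exp(2*h) - 70*exp(h) + 25)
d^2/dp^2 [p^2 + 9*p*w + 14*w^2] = 2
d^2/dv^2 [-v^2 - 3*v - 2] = -2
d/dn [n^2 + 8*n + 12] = 2*n + 8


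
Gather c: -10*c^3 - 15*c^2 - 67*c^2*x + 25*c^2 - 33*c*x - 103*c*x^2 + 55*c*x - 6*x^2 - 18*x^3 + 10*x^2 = -10*c^3 + c^2*(10 - 67*x) + c*(-103*x^2 + 22*x) - 18*x^3 + 4*x^2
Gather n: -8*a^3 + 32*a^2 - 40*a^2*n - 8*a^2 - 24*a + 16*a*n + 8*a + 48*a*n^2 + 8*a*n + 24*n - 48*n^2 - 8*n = -8*a^3 + 24*a^2 - 16*a + n^2*(48*a - 48) + n*(-40*a^2 + 24*a + 16)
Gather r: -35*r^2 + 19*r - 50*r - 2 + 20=-35*r^2 - 31*r + 18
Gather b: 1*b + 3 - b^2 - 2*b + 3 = -b^2 - b + 6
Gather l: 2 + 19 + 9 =30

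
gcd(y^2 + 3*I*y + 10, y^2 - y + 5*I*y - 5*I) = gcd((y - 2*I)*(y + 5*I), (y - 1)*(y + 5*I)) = y + 5*I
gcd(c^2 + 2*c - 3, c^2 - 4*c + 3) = c - 1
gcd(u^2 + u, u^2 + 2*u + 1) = u + 1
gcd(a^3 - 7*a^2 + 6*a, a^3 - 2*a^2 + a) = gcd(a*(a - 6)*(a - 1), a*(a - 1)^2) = a^2 - a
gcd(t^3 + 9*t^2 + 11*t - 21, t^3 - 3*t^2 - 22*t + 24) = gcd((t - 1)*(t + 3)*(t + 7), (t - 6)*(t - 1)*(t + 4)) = t - 1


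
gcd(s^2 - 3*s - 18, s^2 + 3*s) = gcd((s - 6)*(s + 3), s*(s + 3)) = s + 3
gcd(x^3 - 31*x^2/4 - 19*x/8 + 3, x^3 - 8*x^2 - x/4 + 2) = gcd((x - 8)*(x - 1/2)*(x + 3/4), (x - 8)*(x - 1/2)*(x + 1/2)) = x^2 - 17*x/2 + 4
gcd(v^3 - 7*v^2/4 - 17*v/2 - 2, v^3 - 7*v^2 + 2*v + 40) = v^2 - 2*v - 8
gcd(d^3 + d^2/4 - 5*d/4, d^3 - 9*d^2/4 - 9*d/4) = d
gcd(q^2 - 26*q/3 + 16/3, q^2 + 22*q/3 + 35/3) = 1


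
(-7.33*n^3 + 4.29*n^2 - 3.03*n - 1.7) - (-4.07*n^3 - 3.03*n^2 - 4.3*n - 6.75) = -3.26*n^3 + 7.32*n^2 + 1.27*n + 5.05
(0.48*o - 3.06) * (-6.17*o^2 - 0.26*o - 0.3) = -2.9616*o^3 + 18.7554*o^2 + 0.6516*o + 0.918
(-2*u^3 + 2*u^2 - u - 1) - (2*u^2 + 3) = -2*u^3 - u - 4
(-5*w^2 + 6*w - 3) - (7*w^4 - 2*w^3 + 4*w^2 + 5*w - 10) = -7*w^4 + 2*w^3 - 9*w^2 + w + 7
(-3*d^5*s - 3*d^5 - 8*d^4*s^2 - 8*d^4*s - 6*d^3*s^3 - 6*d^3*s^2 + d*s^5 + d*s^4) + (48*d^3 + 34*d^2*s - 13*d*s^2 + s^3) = -3*d^5*s - 3*d^5 - 8*d^4*s^2 - 8*d^4*s - 6*d^3*s^3 - 6*d^3*s^2 + 48*d^3 + 34*d^2*s + d*s^5 + d*s^4 - 13*d*s^2 + s^3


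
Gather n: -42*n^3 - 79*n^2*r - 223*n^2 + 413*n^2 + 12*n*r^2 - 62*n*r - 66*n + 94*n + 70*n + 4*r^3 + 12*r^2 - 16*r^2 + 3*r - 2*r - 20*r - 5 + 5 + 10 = -42*n^3 + n^2*(190 - 79*r) + n*(12*r^2 - 62*r + 98) + 4*r^3 - 4*r^2 - 19*r + 10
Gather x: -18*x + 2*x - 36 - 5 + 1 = -16*x - 40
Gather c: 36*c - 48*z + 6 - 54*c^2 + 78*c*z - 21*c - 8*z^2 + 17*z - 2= -54*c^2 + c*(78*z + 15) - 8*z^2 - 31*z + 4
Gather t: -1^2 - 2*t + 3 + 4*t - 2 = 2*t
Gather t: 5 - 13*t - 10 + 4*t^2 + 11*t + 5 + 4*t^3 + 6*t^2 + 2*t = 4*t^3 + 10*t^2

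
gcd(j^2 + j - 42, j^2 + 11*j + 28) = j + 7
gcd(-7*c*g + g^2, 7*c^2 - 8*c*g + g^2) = 7*c - g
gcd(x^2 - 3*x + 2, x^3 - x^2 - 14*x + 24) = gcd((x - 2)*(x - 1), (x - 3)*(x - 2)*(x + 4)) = x - 2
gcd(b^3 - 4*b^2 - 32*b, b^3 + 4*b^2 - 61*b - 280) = b - 8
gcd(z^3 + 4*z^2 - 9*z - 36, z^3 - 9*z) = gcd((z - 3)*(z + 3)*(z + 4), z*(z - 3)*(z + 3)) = z^2 - 9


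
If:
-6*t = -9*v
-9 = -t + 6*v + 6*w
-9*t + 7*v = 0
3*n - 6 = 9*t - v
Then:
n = 2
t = 0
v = 0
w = -3/2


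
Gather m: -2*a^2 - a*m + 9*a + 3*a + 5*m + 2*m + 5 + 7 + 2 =-2*a^2 + 12*a + m*(7 - a) + 14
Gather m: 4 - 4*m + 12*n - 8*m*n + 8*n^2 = m*(-8*n - 4) + 8*n^2 + 12*n + 4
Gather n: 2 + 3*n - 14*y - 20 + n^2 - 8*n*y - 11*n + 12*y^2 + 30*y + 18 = n^2 + n*(-8*y - 8) + 12*y^2 + 16*y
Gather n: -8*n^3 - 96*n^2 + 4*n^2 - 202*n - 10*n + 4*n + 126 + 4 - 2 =-8*n^3 - 92*n^2 - 208*n + 128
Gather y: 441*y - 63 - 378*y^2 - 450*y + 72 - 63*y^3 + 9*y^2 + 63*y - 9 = -63*y^3 - 369*y^2 + 54*y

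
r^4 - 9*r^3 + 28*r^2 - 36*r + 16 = (r - 4)*(r - 2)^2*(r - 1)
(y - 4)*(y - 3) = y^2 - 7*y + 12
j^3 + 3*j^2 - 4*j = j*(j - 1)*(j + 4)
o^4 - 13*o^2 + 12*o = o*(o - 3)*(o - 1)*(o + 4)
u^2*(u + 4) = u^3 + 4*u^2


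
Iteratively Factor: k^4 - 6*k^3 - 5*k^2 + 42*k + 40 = (k - 5)*(k^3 - k^2 - 10*k - 8) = (k - 5)*(k + 2)*(k^2 - 3*k - 4) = (k - 5)*(k - 4)*(k + 2)*(k + 1)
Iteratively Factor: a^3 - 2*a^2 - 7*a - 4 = (a - 4)*(a^2 + 2*a + 1) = (a - 4)*(a + 1)*(a + 1)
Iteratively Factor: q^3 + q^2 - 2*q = (q + 2)*(q^2 - q) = (q - 1)*(q + 2)*(q)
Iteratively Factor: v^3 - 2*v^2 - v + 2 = (v - 1)*(v^2 - v - 2) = (v - 1)*(v + 1)*(v - 2)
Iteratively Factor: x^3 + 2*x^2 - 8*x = (x + 4)*(x^2 - 2*x) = (x - 2)*(x + 4)*(x)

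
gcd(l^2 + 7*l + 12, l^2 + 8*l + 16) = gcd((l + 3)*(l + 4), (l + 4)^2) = l + 4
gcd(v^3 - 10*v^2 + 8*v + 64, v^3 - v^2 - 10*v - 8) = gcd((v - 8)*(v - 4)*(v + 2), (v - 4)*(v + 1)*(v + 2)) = v^2 - 2*v - 8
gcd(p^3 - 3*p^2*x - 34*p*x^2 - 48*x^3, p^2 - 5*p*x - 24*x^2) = -p^2 + 5*p*x + 24*x^2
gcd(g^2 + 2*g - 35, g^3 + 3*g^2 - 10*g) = 1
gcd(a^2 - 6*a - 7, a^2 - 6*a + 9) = 1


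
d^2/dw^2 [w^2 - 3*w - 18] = 2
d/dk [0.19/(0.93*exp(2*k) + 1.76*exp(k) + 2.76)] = (-0.3534*exp(k) - 0.3344)*exp(k)/(0.93*exp(2*k) + 1.76*exp(k) + 2.76)^2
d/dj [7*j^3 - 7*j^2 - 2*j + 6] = 21*j^2 - 14*j - 2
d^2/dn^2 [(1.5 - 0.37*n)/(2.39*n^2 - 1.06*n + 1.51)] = (-(0.37*n - 1.5)*(4.78*n - 1.06)*(9.56*n - 2.12) + (5.3058*n - 7.9544)*(2.39*n^2 - 1.06*n + 1.51))/(2.39*n^2 - 1.06*n + 1.51)^3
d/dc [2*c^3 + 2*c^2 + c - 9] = 6*c^2 + 4*c + 1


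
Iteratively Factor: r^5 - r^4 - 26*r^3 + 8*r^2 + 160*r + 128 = (r + 2)*(r^4 - 3*r^3 - 20*r^2 + 48*r + 64) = (r + 2)*(r + 4)*(r^3 - 7*r^2 + 8*r + 16) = (r - 4)*(r + 2)*(r + 4)*(r^2 - 3*r - 4) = (r - 4)^2*(r + 2)*(r + 4)*(r + 1)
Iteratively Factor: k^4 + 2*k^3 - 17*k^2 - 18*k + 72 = (k + 4)*(k^3 - 2*k^2 - 9*k + 18) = (k + 3)*(k + 4)*(k^2 - 5*k + 6) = (k - 2)*(k + 3)*(k + 4)*(k - 3)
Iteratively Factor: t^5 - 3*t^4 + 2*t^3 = (t)*(t^4 - 3*t^3 + 2*t^2) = t^2*(t^3 - 3*t^2 + 2*t) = t^2*(t - 1)*(t^2 - 2*t) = t^2*(t - 2)*(t - 1)*(t)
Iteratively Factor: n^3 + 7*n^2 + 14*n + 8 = (n + 1)*(n^2 + 6*n + 8) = (n + 1)*(n + 4)*(n + 2)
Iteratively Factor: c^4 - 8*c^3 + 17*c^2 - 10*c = (c)*(c^3 - 8*c^2 + 17*c - 10) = c*(c - 5)*(c^2 - 3*c + 2) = c*(c - 5)*(c - 1)*(c - 2)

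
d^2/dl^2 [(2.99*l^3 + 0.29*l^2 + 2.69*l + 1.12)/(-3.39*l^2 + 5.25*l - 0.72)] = (-5.6843418860808e-14*l^5 - 1.13686837721616e-13*l^4 - 222.377814*l^3 - 5.16672000000011*l^2 + 149.693616*l - 76.90968)/(38.958219*l^6 - 181.000575*l^5 + 305.133561*l^4 - 221.588325*l^3 + 64.807128*l^2 - 8.1648*l + 0.373248)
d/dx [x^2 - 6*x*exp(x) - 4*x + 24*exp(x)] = -6*x*exp(x) + 2*x + 18*exp(x) - 4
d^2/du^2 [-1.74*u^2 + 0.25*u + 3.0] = -3.48000000000000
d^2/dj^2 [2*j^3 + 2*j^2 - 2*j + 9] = 12*j + 4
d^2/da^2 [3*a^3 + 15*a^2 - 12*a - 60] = 18*a + 30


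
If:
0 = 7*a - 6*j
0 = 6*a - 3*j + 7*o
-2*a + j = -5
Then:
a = 6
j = 7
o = -15/7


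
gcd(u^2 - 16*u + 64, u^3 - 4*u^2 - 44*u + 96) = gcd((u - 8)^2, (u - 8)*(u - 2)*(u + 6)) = u - 8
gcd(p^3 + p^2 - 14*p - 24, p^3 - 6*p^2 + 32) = p^2 - 2*p - 8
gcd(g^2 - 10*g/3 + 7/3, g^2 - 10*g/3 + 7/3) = g^2 - 10*g/3 + 7/3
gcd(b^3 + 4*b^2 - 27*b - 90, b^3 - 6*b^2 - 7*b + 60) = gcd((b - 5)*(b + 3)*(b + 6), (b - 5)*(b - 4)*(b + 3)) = b^2 - 2*b - 15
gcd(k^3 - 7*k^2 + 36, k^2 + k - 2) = k + 2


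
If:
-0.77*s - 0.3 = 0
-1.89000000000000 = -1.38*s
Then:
No Solution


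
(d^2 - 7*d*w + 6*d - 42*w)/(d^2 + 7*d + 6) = (d - 7*w)/(d + 1)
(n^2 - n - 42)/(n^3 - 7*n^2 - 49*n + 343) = (n + 6)/(n^2 - 49)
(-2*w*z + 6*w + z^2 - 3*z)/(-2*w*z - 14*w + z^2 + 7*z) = (z - 3)/(z + 7)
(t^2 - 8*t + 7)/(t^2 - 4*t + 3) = (t - 7)/(t - 3)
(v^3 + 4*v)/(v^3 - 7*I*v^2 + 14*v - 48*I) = v*(v + 2*I)/(v^2 - 5*I*v + 24)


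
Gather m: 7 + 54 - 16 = 45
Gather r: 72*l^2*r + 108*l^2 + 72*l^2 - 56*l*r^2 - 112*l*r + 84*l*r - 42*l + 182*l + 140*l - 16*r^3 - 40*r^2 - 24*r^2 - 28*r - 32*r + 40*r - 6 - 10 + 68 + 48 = 180*l^2 + 280*l - 16*r^3 + r^2*(-56*l - 64) + r*(72*l^2 - 28*l - 20) + 100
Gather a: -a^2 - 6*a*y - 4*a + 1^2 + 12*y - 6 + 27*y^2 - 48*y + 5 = -a^2 + a*(-6*y - 4) + 27*y^2 - 36*y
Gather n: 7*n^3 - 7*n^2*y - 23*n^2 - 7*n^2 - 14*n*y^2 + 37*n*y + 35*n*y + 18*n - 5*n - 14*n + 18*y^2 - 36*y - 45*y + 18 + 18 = 7*n^3 + n^2*(-7*y - 30) + n*(-14*y^2 + 72*y - 1) + 18*y^2 - 81*y + 36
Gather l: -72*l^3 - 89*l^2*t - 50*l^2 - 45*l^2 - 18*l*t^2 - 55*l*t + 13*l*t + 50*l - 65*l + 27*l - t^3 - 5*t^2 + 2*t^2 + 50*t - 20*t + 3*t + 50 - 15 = -72*l^3 + l^2*(-89*t - 95) + l*(-18*t^2 - 42*t + 12) - t^3 - 3*t^2 + 33*t + 35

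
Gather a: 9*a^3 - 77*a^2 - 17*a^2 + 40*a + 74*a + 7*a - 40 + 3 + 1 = 9*a^3 - 94*a^2 + 121*a - 36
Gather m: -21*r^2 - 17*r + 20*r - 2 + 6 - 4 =-21*r^2 + 3*r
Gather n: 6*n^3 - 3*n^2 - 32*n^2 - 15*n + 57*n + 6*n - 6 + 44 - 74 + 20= 6*n^3 - 35*n^2 + 48*n - 16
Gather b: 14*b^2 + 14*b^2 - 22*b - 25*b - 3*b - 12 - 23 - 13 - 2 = 28*b^2 - 50*b - 50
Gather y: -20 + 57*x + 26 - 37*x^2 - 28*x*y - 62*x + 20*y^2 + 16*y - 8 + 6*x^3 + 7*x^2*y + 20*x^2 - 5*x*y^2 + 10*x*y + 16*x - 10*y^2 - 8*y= 6*x^3 - 17*x^2 + 11*x + y^2*(10 - 5*x) + y*(7*x^2 - 18*x + 8) - 2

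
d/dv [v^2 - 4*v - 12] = 2*v - 4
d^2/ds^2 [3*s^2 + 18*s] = 6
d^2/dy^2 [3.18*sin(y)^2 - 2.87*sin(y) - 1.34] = -12.72*sin(y)^2 + 2.87*sin(y) + 6.36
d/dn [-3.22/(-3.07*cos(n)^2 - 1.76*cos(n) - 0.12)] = (19.7708*cos(n) + 5.6672)*sin(n)/(3.07*cos(n)^2 + 1.76*cos(n) + 0.12)^2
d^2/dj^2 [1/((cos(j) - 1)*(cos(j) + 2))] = (-4*sin(j)^4 + 11*sin(j)^2 + 7*cos(j)/4 - 3*cos(3*j)/4 - 1)/((cos(j) - 1)^3*(cos(j) + 2)^3)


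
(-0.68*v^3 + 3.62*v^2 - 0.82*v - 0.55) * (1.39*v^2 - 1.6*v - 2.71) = -0.9452*v^5 + 6.1198*v^4 - 5.089*v^3 - 9.2627*v^2 + 3.1022*v + 1.4905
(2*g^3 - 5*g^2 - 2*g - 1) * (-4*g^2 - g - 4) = -8*g^5 + 18*g^4 + 5*g^3 + 26*g^2 + 9*g + 4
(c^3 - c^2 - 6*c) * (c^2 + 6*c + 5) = c^5 + 5*c^4 - 7*c^3 - 41*c^2 - 30*c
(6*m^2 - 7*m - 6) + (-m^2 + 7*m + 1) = 5*m^2 - 5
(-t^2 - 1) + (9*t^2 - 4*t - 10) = 8*t^2 - 4*t - 11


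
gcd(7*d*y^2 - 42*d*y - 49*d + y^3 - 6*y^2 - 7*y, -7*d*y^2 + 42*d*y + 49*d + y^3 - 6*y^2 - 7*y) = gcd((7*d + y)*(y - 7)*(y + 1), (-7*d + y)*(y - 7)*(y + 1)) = y^2 - 6*y - 7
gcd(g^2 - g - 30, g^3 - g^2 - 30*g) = g^2 - g - 30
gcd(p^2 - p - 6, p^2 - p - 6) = p^2 - p - 6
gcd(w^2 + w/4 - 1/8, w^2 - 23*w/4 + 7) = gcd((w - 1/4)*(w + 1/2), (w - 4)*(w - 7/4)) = 1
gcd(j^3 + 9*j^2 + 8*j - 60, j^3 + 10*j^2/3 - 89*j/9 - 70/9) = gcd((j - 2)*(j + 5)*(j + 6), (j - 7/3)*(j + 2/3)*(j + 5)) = j + 5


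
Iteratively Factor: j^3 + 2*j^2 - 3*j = (j)*(j^2 + 2*j - 3) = j*(j + 3)*(j - 1)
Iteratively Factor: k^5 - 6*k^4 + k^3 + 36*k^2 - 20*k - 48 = (k + 1)*(k^4 - 7*k^3 + 8*k^2 + 28*k - 48) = (k - 4)*(k + 1)*(k^3 - 3*k^2 - 4*k + 12) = (k - 4)*(k + 1)*(k + 2)*(k^2 - 5*k + 6) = (k - 4)*(k - 3)*(k + 1)*(k + 2)*(k - 2)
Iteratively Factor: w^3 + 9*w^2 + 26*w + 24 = (w + 2)*(w^2 + 7*w + 12) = (w + 2)*(w + 3)*(w + 4)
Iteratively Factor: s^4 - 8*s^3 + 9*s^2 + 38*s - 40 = (s - 1)*(s^3 - 7*s^2 + 2*s + 40) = (s - 5)*(s - 1)*(s^2 - 2*s - 8) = (s - 5)*(s - 4)*(s - 1)*(s + 2)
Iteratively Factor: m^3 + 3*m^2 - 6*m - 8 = (m + 4)*(m^2 - m - 2) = (m + 1)*(m + 4)*(m - 2)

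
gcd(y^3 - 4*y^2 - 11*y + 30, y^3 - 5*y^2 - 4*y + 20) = y^2 - 7*y + 10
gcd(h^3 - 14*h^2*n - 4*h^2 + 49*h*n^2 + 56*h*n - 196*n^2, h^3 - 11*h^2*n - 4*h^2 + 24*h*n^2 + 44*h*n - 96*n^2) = h - 4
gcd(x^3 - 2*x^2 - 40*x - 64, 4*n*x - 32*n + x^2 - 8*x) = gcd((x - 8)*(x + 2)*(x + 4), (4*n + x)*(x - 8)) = x - 8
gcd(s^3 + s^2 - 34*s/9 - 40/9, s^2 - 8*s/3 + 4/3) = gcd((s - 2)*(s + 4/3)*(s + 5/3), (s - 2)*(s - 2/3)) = s - 2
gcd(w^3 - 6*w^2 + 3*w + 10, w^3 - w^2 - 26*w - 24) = w + 1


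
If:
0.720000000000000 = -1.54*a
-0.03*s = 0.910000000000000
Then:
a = -0.47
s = -30.33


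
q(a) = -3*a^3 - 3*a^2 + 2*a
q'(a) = -9*a^2 - 6*a + 2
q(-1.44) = -0.14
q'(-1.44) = -8.02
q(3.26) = -129.30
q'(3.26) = -113.21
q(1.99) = -31.54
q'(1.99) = -45.58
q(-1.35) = -0.79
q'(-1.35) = -6.30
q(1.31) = -9.27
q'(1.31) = -21.30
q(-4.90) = 271.12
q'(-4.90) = -184.69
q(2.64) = -70.83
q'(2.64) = -76.57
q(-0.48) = -1.32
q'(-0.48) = 2.81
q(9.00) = -2412.00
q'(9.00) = -781.00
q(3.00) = -102.00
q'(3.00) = -97.00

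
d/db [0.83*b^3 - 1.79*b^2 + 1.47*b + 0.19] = 2.49*b^2 - 3.58*b + 1.47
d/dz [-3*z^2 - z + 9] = -6*z - 1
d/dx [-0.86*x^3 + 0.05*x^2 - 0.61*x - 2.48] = -2.58*x^2 + 0.1*x - 0.61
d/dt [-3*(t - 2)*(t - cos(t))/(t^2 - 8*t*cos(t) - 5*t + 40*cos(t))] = 3*(7*t^3*sin(t) - 49*t^2*sin(t) + 7*t^2*cos(t) + 3*t^2 + 70*t*sin(t) - 76*t*cos(t) + 24*cos(t)^2 + 70*cos(t))/((t - 5)^2*(t - 8*cos(t))^2)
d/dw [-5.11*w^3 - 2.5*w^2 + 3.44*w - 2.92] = -15.33*w^2 - 5.0*w + 3.44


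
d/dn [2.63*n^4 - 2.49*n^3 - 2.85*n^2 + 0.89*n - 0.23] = 10.52*n^3 - 7.47*n^2 - 5.7*n + 0.89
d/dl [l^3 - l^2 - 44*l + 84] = 3*l^2 - 2*l - 44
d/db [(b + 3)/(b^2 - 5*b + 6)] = (b^2 - 5*b - (b + 3)*(2*b - 5) + 6)/(b^2 - 5*b + 6)^2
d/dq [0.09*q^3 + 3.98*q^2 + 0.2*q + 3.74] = 0.27*q^2 + 7.96*q + 0.2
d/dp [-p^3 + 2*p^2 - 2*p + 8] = -3*p^2 + 4*p - 2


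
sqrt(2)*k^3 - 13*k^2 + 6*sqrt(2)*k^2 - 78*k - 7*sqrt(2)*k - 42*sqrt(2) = (k + 6)*(k - 7*sqrt(2))*(sqrt(2)*k + 1)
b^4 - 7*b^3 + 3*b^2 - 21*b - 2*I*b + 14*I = (b - 7)*(b - I)^2*(b + 2*I)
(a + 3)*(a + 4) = a^2 + 7*a + 12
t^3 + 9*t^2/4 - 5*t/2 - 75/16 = (t - 3/2)*(t + 5/4)*(t + 5/2)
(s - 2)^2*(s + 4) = s^3 - 12*s + 16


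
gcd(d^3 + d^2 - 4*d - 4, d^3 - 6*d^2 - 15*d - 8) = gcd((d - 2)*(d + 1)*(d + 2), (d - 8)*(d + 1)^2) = d + 1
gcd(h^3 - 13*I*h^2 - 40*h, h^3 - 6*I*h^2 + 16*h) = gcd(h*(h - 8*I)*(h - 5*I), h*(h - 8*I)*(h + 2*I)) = h^2 - 8*I*h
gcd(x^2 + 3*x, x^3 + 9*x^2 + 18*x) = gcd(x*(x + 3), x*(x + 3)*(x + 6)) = x^2 + 3*x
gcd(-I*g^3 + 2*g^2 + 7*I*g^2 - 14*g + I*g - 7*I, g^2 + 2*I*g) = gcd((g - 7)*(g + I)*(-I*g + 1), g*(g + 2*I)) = 1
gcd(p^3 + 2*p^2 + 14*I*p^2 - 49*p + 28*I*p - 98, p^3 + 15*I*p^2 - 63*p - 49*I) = p^2 + 14*I*p - 49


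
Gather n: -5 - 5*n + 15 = 10 - 5*n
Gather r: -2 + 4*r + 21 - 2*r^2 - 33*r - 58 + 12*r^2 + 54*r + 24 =10*r^2 + 25*r - 15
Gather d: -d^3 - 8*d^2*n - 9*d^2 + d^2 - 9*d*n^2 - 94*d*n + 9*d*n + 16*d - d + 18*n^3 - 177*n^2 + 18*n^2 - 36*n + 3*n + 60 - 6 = -d^3 + d^2*(-8*n - 8) + d*(-9*n^2 - 85*n + 15) + 18*n^3 - 159*n^2 - 33*n + 54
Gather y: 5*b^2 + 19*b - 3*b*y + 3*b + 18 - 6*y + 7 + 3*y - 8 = 5*b^2 + 22*b + y*(-3*b - 3) + 17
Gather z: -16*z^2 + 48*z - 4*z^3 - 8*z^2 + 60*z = -4*z^3 - 24*z^2 + 108*z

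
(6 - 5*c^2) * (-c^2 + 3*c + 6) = 5*c^4 - 15*c^3 - 36*c^2 + 18*c + 36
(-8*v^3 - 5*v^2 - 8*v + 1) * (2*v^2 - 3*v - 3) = -16*v^5 + 14*v^4 + 23*v^3 + 41*v^2 + 21*v - 3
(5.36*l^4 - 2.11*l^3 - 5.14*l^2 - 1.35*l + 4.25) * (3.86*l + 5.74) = 20.6896*l^5 + 22.6218*l^4 - 31.9518*l^3 - 34.7146*l^2 + 8.656*l + 24.395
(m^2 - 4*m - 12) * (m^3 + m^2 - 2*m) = m^5 - 3*m^4 - 18*m^3 - 4*m^2 + 24*m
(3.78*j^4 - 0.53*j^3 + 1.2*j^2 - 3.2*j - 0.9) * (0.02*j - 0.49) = 0.0756*j^5 - 1.8628*j^4 + 0.2837*j^3 - 0.652*j^2 + 1.55*j + 0.441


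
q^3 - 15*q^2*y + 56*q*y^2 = q*(q - 8*y)*(q - 7*y)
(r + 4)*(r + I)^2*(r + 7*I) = r^4 + 4*r^3 + 9*I*r^3 - 15*r^2 + 36*I*r^2 - 60*r - 7*I*r - 28*I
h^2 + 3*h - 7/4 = (h - 1/2)*(h + 7/2)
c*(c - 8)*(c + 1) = c^3 - 7*c^2 - 8*c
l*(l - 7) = l^2 - 7*l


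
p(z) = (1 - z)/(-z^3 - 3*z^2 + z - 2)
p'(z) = (1 - z)*(3*z^2 + 6*z - 1)/(-z^3 - 3*z^2 + z - 2)^2 - 1/(-z^3 - 3*z^2 + z - 2) = (z^3 + 3*z^2 - z - (z - 1)*(3*z^2 + 6*z - 1) + 2)/(z^3 + 3*z^2 - z + 2)^2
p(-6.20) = 0.06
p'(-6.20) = 0.03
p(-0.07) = -0.51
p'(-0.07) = 0.13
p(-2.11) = -0.39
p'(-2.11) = 0.11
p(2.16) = 0.05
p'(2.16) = -0.01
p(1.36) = 0.04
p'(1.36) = 0.05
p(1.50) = 0.05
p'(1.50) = 0.03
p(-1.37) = -0.37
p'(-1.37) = -0.05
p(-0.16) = -0.52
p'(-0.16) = 0.01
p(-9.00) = 0.02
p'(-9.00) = 0.01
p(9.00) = 0.01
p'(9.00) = 0.00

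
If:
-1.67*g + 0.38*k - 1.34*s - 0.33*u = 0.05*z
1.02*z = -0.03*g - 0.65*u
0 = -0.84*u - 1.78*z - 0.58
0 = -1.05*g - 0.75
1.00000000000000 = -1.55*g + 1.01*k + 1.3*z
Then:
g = -0.71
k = 1.59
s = 0.87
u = 2.10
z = -1.32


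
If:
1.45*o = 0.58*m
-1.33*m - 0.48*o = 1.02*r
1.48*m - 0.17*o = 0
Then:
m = 0.00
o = 0.00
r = 0.00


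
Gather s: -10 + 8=-2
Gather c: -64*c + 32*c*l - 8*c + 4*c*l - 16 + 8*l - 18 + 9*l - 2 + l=c*(36*l - 72) + 18*l - 36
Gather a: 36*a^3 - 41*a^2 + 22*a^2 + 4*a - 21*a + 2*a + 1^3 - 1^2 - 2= 36*a^3 - 19*a^2 - 15*a - 2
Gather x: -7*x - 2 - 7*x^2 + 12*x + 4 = -7*x^2 + 5*x + 2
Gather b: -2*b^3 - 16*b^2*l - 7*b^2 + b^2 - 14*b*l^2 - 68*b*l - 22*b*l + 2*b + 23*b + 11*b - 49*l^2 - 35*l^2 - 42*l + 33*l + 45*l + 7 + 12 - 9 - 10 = -2*b^3 + b^2*(-16*l - 6) + b*(-14*l^2 - 90*l + 36) - 84*l^2 + 36*l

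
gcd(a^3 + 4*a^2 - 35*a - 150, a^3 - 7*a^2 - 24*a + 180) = a^2 - a - 30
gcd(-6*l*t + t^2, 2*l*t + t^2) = t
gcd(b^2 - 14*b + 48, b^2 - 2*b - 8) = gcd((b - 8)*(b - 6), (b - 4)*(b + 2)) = 1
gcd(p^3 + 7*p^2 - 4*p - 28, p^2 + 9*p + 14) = p^2 + 9*p + 14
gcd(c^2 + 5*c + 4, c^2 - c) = 1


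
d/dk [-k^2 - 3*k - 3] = -2*k - 3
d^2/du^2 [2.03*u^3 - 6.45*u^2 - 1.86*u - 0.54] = 12.18*u - 12.9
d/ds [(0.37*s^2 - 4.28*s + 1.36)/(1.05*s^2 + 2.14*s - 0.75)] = (5.2858*s^2 - 3.411*s + 0.299599999999999)/(1.1025*s^4 + 4.494*s^3 + 3.0046*s^2 - 3.21*s + 0.5625)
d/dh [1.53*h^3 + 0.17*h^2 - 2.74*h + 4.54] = 4.59*h^2 + 0.34*h - 2.74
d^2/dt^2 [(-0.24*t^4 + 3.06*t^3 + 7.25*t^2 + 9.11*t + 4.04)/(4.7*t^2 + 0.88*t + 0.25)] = (-10.6032*t^6 - 5.95583999999997*t^5 - 2.80713599999945*t^4 + 339.211328*t^3 + 488.2083*t^2 + 37.17864*t - 6.338998)/(103.823*t^6 + 58.3176*t^5 + 27.48654*t^4 + 6.885472*t^3 + 1.46205*t^2 + 0.165*t + 0.015625)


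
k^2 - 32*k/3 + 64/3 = (k - 8)*(k - 8/3)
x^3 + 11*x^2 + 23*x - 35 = (x - 1)*(x + 5)*(x + 7)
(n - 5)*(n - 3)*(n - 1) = n^3 - 9*n^2 + 23*n - 15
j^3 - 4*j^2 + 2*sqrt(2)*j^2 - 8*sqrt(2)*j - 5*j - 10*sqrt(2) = (j - 5)*(j + 1)*(j + 2*sqrt(2))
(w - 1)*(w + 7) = w^2 + 6*w - 7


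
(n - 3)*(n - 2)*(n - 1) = n^3 - 6*n^2 + 11*n - 6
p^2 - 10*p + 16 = (p - 8)*(p - 2)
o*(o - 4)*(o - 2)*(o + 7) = o^4 + o^3 - 34*o^2 + 56*o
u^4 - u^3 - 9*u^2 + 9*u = u*(u - 3)*(u - 1)*(u + 3)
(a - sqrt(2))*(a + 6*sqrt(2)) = a^2 + 5*sqrt(2)*a - 12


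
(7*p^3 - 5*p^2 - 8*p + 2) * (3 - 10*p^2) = -70*p^5 + 50*p^4 + 101*p^3 - 35*p^2 - 24*p + 6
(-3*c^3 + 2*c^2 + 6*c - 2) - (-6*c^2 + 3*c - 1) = -3*c^3 + 8*c^2 + 3*c - 1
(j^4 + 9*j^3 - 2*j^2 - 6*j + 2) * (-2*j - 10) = -2*j^5 - 28*j^4 - 86*j^3 + 32*j^2 + 56*j - 20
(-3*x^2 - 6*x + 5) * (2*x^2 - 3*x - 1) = -6*x^4 - 3*x^3 + 31*x^2 - 9*x - 5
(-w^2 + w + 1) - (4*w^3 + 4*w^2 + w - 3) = -4*w^3 - 5*w^2 + 4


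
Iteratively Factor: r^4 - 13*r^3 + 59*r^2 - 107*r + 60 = (r - 1)*(r^3 - 12*r^2 + 47*r - 60) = (r - 5)*(r - 1)*(r^2 - 7*r + 12) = (r - 5)*(r - 4)*(r - 1)*(r - 3)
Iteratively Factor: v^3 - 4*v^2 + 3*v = (v - 1)*(v^2 - 3*v) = v*(v - 1)*(v - 3)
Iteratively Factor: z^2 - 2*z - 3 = (z + 1)*(z - 3)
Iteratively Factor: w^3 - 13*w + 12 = (w - 3)*(w^2 + 3*w - 4) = (w - 3)*(w + 4)*(w - 1)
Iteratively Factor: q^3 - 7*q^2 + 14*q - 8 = (q - 4)*(q^2 - 3*q + 2) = (q - 4)*(q - 1)*(q - 2)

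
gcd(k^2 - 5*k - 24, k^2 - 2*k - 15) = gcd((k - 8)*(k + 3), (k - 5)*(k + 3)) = k + 3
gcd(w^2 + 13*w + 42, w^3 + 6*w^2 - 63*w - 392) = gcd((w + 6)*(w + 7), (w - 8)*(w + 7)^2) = w + 7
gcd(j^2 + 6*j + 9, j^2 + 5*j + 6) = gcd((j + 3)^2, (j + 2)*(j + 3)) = j + 3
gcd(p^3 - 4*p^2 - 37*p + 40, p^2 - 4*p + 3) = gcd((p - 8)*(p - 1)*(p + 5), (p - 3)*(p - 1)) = p - 1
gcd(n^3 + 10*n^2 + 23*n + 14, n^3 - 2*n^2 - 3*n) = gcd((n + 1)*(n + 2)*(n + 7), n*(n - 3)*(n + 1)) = n + 1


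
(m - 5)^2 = m^2 - 10*m + 25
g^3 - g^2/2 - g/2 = g*(g - 1)*(g + 1/2)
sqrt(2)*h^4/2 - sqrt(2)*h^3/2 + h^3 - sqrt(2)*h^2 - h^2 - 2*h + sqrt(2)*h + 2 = (h - 1)*(h - sqrt(2))*(h + sqrt(2))*(sqrt(2)*h/2 + 1)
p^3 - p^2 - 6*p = p*(p - 3)*(p + 2)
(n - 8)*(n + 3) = n^2 - 5*n - 24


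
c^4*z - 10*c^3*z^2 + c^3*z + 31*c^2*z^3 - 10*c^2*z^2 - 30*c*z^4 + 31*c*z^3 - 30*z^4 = (c - 5*z)*(c - 3*z)*(c - 2*z)*(c*z + z)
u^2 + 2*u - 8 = (u - 2)*(u + 4)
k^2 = k^2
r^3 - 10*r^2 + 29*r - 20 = (r - 5)*(r - 4)*(r - 1)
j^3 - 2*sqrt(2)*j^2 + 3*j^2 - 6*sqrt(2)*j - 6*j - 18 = (j + 3)*(j - 3*sqrt(2))*(j + sqrt(2))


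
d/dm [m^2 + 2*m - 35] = 2*m + 2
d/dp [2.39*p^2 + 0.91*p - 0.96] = 4.78*p + 0.91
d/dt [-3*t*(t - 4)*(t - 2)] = -9*t^2 + 36*t - 24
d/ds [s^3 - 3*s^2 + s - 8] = 3*s^2 - 6*s + 1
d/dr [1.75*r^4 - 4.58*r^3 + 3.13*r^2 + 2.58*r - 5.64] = 7.0*r^3 - 13.74*r^2 + 6.26*r + 2.58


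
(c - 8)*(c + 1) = c^2 - 7*c - 8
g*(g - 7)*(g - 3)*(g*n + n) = g^4*n - 9*g^3*n + 11*g^2*n + 21*g*n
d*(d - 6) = d^2 - 6*d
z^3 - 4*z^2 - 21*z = z*(z - 7)*(z + 3)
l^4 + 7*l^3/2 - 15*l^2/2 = l^2*(l - 3/2)*(l + 5)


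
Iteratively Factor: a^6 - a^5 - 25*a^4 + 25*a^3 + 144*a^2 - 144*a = (a - 1)*(a^5 - 25*a^3 + 144*a) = (a - 1)*(a + 3)*(a^4 - 3*a^3 - 16*a^2 + 48*a) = (a - 3)*(a - 1)*(a + 3)*(a^3 - 16*a) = (a - 3)*(a - 1)*(a + 3)*(a + 4)*(a^2 - 4*a) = a*(a - 3)*(a - 1)*(a + 3)*(a + 4)*(a - 4)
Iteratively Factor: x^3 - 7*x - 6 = (x + 1)*(x^2 - x - 6) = (x + 1)*(x + 2)*(x - 3)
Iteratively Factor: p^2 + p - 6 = (p - 2)*(p + 3)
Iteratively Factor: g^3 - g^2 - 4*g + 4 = (g - 1)*(g^2 - 4) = (g - 1)*(g + 2)*(g - 2)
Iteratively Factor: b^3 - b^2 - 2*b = (b + 1)*(b^2 - 2*b) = (b - 2)*(b + 1)*(b)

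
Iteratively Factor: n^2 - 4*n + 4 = (n - 2)*(n - 2)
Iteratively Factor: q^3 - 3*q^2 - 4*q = (q)*(q^2 - 3*q - 4) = q*(q - 4)*(q + 1)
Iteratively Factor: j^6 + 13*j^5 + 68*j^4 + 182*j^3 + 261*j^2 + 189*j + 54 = (j + 3)*(j^5 + 10*j^4 + 38*j^3 + 68*j^2 + 57*j + 18) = (j + 1)*(j + 3)*(j^4 + 9*j^3 + 29*j^2 + 39*j + 18) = (j + 1)*(j + 3)^2*(j^3 + 6*j^2 + 11*j + 6) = (j + 1)*(j + 3)^3*(j^2 + 3*j + 2) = (j + 1)^2*(j + 3)^3*(j + 2)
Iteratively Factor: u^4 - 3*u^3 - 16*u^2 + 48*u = (u + 4)*(u^3 - 7*u^2 + 12*u) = u*(u + 4)*(u^2 - 7*u + 12) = u*(u - 4)*(u + 4)*(u - 3)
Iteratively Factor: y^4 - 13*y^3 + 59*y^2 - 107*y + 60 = (y - 3)*(y^3 - 10*y^2 + 29*y - 20) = (y - 5)*(y - 3)*(y^2 - 5*y + 4) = (y - 5)*(y - 4)*(y - 3)*(y - 1)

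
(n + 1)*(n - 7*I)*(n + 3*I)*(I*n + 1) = I*n^4 + 5*n^3 + I*n^3 + 5*n^2 + 17*I*n^2 + 21*n + 17*I*n + 21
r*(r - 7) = r^2 - 7*r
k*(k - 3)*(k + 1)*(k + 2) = k^4 - 7*k^2 - 6*k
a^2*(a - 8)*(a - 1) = a^4 - 9*a^3 + 8*a^2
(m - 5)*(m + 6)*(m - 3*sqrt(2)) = m^3 - 3*sqrt(2)*m^2 + m^2 - 30*m - 3*sqrt(2)*m + 90*sqrt(2)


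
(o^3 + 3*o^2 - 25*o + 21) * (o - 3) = o^4 - 34*o^2 + 96*o - 63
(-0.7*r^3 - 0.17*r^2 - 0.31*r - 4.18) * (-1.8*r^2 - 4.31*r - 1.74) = 1.26*r^5 + 3.323*r^4 + 2.5087*r^3 + 9.1559*r^2 + 18.5552*r + 7.2732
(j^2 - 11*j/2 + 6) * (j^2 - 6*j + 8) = j^4 - 23*j^3/2 + 47*j^2 - 80*j + 48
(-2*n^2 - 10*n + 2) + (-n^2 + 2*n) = -3*n^2 - 8*n + 2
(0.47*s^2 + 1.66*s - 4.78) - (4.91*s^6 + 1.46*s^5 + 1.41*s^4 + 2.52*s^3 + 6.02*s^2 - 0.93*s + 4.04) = -4.91*s^6 - 1.46*s^5 - 1.41*s^4 - 2.52*s^3 - 5.55*s^2 + 2.59*s - 8.82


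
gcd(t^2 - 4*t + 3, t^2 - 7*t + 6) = t - 1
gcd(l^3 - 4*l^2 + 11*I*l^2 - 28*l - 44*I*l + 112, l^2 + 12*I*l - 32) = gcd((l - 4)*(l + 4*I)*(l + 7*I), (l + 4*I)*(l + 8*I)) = l + 4*I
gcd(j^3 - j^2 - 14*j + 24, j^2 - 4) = j - 2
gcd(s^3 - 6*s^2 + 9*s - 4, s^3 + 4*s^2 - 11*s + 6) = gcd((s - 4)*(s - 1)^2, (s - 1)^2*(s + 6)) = s^2 - 2*s + 1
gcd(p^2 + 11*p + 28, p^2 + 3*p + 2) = 1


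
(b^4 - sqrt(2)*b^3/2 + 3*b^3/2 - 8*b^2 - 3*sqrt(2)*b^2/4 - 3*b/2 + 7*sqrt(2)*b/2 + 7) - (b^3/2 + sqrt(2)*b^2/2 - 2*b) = b^4 - sqrt(2)*b^3/2 + b^3 - 8*b^2 - 5*sqrt(2)*b^2/4 + b/2 + 7*sqrt(2)*b/2 + 7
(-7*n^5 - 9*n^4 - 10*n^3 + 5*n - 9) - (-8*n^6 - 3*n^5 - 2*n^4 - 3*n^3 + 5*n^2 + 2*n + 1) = 8*n^6 - 4*n^5 - 7*n^4 - 7*n^3 - 5*n^2 + 3*n - 10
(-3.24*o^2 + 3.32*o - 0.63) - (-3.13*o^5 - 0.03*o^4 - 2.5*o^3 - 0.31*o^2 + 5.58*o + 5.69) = 3.13*o^5 + 0.03*o^4 + 2.5*o^3 - 2.93*o^2 - 2.26*o - 6.32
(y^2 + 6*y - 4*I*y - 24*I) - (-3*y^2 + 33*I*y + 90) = 4*y^2 + 6*y - 37*I*y - 90 - 24*I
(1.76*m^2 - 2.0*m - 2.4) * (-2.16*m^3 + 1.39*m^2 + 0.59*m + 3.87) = -3.8016*m^5 + 6.7664*m^4 + 3.4424*m^3 + 2.2952*m^2 - 9.156*m - 9.288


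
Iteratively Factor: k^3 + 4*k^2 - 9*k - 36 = (k - 3)*(k^2 + 7*k + 12) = (k - 3)*(k + 3)*(k + 4)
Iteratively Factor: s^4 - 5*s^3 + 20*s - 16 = (s - 4)*(s^3 - s^2 - 4*s + 4) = (s - 4)*(s - 1)*(s^2 - 4) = (s - 4)*(s - 1)*(s + 2)*(s - 2)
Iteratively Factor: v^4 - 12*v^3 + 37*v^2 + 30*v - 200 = (v - 5)*(v^3 - 7*v^2 + 2*v + 40) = (v - 5)^2*(v^2 - 2*v - 8) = (v - 5)^2*(v - 4)*(v + 2)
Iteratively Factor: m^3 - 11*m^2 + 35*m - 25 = (m - 5)*(m^2 - 6*m + 5) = (m - 5)^2*(m - 1)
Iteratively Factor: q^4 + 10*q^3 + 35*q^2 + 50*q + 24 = (q + 2)*(q^3 + 8*q^2 + 19*q + 12) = (q + 2)*(q + 3)*(q^2 + 5*q + 4) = (q + 1)*(q + 2)*(q + 3)*(q + 4)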